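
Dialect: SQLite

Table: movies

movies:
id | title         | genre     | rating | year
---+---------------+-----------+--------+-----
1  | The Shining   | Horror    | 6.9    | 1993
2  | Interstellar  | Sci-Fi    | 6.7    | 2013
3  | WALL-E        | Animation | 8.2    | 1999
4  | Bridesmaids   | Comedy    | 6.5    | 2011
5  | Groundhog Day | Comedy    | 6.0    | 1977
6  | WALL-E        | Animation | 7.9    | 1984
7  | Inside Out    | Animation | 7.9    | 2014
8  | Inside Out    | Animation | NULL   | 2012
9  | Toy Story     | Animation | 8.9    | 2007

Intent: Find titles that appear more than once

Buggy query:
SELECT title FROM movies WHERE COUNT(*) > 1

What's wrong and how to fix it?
Bug: WHERE can't reference COUNT(*); aggregates are computed after WHERE

Fix: Group first, then use HAVING for the count condition

Corrected query:
SELECT title FROM movies GROUP BY title HAVING COUNT(*) > 1

Result:
title     
----------
Inside Out
WALL-E    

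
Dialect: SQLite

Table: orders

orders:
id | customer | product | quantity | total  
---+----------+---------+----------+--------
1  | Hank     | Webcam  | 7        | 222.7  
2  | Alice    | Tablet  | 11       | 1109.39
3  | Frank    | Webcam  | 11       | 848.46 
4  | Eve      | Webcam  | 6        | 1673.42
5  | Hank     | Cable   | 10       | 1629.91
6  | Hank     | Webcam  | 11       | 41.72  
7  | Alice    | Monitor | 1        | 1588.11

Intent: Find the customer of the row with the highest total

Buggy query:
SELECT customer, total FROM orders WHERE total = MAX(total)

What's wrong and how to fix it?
Bug: MAX(total) is an aggregate and cannot be used directly in WHERE

Fix: Use a subquery: WHERE total = (SELECT MAX(total) FROM orders)

Corrected query:
SELECT customer, total FROM orders WHERE total = (SELECT MAX(total) FROM orders)

Result:
customer | total  
---------+--------
Eve      | 1673.42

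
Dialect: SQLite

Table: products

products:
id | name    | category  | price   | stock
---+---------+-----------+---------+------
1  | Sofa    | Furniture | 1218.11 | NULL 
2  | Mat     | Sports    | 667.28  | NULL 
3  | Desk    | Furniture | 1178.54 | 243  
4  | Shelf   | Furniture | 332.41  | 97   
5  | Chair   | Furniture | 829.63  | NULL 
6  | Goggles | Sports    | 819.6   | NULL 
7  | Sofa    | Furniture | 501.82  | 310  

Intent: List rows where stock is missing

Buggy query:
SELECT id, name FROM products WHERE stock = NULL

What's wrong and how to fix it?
Bug: Comparing to NULL with '=' never matches; NULL = NULL is unknown, not true

Fix: Replace '= NULL' with 'IS NULL'

Corrected query:
SELECT id, name FROM products WHERE stock IS NULL

Result:
id | name   
---+--------
1  | Sofa   
2  | Mat    
5  | Chair  
6  | Goggles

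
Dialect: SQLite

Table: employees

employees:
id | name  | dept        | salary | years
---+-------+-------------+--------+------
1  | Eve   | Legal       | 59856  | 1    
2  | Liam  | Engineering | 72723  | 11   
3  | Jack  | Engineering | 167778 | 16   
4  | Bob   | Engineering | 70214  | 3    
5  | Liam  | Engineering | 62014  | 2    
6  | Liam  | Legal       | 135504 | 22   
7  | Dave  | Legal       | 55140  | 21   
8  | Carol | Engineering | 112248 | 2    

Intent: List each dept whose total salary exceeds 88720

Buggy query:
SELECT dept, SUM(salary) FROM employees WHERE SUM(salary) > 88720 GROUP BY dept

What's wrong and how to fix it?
Bug: WHERE runs before GROUP BY, so aggregates aren't available there

Fix: Move the aggregate condition to a HAVING clause

Corrected query:
SELECT dept, SUM(salary) FROM employees GROUP BY dept HAVING SUM(salary) > 88720

Result:
dept        | SUM(salary)
------------+------------
Engineering | 484977     
Legal       | 250500     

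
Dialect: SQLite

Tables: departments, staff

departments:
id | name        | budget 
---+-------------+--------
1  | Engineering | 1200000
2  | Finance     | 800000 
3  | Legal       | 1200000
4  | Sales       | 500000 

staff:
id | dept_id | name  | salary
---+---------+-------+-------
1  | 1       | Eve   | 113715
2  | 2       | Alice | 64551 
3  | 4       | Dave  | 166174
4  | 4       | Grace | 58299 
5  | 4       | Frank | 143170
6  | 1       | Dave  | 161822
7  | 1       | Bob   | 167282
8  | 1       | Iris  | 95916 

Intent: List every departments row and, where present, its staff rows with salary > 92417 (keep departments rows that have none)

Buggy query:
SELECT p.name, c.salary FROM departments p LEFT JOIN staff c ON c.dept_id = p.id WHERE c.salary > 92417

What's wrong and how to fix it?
Bug: Filtering c.salary in WHERE discards the NULL rows produced by LEFT JOIN, turning it into an inner join

Fix: Put 'c.salary > 92417' in the JOIN's ON clause instead of WHERE

Corrected query:
SELECT p.name, c.salary FROM departments p LEFT JOIN staff c ON c.dept_id = p.id AND c.salary > 92417

Result:
name        | salary
------------+-------
Engineering | 95916 
Engineering | 113715
Engineering | 161822
Engineering | 167282
Finance     | NULL  
Legal       | NULL  
Sales       | 143170
Sales       | 166174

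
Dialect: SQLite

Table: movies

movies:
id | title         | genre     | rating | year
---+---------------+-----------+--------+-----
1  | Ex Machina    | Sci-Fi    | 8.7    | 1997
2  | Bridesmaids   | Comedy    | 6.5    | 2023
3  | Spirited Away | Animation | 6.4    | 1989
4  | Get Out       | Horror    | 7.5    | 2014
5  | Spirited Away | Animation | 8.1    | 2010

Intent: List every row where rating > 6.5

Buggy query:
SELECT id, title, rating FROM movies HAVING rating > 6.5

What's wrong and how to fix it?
Bug: HAVING filters the output of aggregation, but this query has no GROUP BY and no aggregate functions, so SQLite rejects it (HAVING clause on a non-aggregate query); the condition here is per row

Fix: Use WHERE for row-level filtering

Corrected query:
SELECT id, title, rating FROM movies WHERE rating > 6.5

Result:
id | title         | rating
---+---------------+-------
1  | Ex Machina    | 8.7   
4  | Get Out       | 7.5   
5  | Spirited Away | 8.1   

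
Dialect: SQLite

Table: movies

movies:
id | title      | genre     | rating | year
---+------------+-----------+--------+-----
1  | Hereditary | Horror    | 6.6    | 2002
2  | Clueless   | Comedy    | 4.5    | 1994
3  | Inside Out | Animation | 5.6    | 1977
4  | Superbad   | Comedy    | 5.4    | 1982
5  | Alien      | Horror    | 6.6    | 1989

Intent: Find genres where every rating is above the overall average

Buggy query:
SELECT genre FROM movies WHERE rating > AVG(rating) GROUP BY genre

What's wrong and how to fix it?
Bug: WHERE evaluates per row before aggregation, so AVG() is unavailable

Fix: Compute the overall average in a scalar subquery and compare each group's MIN against it in HAVING

Corrected query:
SELECT genre FROM movies GROUP BY genre HAVING MIN(rating) > (SELECT AVG(rating) FROM movies)

Result:
genre 
------
Horror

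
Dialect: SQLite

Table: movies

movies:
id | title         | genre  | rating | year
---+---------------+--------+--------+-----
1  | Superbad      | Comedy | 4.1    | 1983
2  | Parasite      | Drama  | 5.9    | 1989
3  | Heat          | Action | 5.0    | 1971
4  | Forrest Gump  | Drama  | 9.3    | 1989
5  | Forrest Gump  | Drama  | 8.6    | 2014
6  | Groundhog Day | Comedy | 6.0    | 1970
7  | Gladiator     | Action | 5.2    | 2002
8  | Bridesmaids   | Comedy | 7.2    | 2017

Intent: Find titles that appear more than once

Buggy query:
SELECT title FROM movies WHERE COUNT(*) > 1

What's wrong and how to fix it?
Bug: WHERE can't reference COUNT(*); aggregates are computed after WHERE

Fix: Group first, then use HAVING for the count condition

Corrected query:
SELECT title FROM movies GROUP BY title HAVING COUNT(*) > 1

Result:
title       
------------
Forrest Gump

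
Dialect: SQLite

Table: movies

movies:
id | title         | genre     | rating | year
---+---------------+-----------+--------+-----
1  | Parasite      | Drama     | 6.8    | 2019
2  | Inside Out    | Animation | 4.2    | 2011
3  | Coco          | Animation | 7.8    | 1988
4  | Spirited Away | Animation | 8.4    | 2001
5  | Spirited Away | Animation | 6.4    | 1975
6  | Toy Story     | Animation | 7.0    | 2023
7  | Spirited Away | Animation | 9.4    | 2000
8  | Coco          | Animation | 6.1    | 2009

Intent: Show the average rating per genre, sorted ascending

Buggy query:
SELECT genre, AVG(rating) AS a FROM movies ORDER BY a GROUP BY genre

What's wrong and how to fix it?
Bug: ORDER BY appears before GROUP BY; SQL clause order requires GROUP BY first

Fix: Move ORDER BY to the end, after GROUP BY

Corrected query:
SELECT genre, AVG(rating) AS a FROM movies GROUP BY genre ORDER BY a

Result:
genre     | a       
----------+---------
Drama     | 6.8     
Animation | 7.042857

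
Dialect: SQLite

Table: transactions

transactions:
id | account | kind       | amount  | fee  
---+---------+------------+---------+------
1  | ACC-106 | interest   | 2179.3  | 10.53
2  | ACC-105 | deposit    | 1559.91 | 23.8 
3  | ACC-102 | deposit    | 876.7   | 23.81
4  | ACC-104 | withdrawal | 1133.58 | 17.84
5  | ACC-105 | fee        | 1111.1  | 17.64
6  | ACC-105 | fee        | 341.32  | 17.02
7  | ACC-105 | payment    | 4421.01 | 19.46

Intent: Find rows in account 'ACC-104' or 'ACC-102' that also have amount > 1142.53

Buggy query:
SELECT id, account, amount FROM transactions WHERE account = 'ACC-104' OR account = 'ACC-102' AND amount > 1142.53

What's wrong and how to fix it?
Bug: Without parentheses, AND is evaluated before OR, so the amount filter only applies to the 'ACC-102' branch

Fix: Add parentheses around the OR so the AND applies to both alternatives

Corrected query:
SELECT id, account, amount FROM transactions WHERE (account = 'ACC-104' OR account = 'ACC-102') AND amount > 1142.53

Result:
(no rows)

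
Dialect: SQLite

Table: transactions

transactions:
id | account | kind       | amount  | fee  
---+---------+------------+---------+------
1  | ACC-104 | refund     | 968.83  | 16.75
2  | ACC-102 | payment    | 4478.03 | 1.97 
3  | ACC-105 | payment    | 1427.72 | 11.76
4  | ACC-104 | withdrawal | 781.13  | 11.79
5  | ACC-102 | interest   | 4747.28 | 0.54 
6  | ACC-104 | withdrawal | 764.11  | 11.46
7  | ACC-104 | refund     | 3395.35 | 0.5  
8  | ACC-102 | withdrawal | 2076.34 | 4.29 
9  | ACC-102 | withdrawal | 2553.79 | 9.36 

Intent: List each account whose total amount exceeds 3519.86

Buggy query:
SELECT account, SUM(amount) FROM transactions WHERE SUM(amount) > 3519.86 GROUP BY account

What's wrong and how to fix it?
Bug: WHERE runs before GROUP BY, so aggregates aren't available there

Fix: Use HAVING (which filters groups after aggregation) instead of WHERE

Corrected query:
SELECT account, SUM(amount) FROM transactions GROUP BY account HAVING SUM(amount) > 3519.86

Result:
account | SUM(amount)
--------+------------
ACC-102 | 13855.44   
ACC-104 | 5909.42    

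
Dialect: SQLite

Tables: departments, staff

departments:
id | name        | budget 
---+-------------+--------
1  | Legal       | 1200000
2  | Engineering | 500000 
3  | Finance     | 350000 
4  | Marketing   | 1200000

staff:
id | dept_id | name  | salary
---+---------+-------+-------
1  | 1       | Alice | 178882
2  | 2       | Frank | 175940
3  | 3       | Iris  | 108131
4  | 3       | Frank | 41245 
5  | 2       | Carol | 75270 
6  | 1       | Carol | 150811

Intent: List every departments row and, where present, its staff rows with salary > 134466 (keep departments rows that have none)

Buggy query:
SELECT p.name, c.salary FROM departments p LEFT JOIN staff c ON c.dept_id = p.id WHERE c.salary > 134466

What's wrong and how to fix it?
Bug: A WHERE condition on the right-hand table after LEFT JOIN drops unmatched parents

Fix: Put 'c.salary > 134466' in the JOIN's ON clause instead of WHERE

Corrected query:
SELECT p.name, c.salary FROM departments p LEFT JOIN staff c ON c.dept_id = p.id AND c.salary > 134466

Result:
name        | salary
------------+-------
Legal       | 150811
Legal       | 178882
Engineering | 175940
Finance     | NULL  
Marketing   | NULL  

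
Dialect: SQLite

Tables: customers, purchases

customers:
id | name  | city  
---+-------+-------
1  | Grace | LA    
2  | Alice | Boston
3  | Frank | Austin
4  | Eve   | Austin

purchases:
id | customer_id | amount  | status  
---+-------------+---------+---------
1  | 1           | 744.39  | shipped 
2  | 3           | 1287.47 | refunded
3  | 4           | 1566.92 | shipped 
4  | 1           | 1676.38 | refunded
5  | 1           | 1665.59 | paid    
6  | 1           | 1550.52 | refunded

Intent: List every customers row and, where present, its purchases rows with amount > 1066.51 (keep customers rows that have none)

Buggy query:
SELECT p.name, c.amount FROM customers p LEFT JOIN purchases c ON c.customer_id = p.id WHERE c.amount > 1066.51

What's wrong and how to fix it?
Bug: Filtering c.amount in WHERE discards the NULL rows produced by LEFT JOIN, turning it into an inner join

Fix: Put 'c.amount > 1066.51' in the JOIN's ON clause instead of WHERE

Corrected query:
SELECT p.name, c.amount FROM customers p LEFT JOIN purchases c ON c.customer_id = p.id AND c.amount > 1066.51

Result:
name  | amount 
------+--------
Grace | 1550.52
Grace | 1665.59
Grace | 1676.38
Alice | NULL   
Frank | 1287.47
Eve   | 1566.92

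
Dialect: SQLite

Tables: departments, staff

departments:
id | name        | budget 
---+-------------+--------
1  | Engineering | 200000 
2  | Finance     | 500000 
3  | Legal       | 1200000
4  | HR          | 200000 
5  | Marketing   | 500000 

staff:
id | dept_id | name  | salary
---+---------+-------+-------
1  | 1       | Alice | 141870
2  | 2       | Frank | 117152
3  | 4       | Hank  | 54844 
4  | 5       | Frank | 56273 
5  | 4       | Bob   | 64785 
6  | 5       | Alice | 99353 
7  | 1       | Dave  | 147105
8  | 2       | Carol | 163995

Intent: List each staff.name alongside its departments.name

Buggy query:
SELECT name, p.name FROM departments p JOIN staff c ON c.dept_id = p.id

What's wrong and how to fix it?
Bug: Both tables have a 'name' column; the unqualified reference is ambiguous

Fix: Qualify the column with its table alias (c.name)

Corrected query:
SELECT c.name, p.name FROM departments p JOIN staff c ON c.dept_id = p.id

Result:
name  | name       
------+------------
Alice | Engineering
Frank | Finance    
Hank  | HR         
Frank | Marketing  
Bob   | HR         
Alice | Marketing  
Dave  | Engineering
Carol | Finance    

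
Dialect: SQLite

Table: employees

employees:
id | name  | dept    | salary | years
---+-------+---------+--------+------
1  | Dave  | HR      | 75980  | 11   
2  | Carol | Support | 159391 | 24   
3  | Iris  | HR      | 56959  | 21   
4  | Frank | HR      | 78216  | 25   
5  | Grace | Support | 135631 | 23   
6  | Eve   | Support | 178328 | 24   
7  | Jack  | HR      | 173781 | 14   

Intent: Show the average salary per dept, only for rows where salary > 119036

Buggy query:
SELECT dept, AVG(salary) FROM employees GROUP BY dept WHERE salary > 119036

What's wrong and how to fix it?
Bug: Row-level WHERE must come before GROUP BY in the clause order

Fix: Place WHERE between FROM and GROUP BY

Corrected query:
SELECT dept, AVG(salary) FROM employees WHERE salary > 119036 GROUP BY dept

Result:
dept    | AVG(salary)  
--------+--------------
HR      | 173781       
Support | 157783.333333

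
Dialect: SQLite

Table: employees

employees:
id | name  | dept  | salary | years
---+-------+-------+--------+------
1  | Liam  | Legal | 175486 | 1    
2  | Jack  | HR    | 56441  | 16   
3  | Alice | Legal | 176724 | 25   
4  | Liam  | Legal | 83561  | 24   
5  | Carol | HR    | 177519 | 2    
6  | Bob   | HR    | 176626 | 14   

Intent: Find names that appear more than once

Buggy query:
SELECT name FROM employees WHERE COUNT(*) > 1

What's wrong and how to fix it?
Bug: WHERE can't reference COUNT(*); aggregates are computed after WHERE

Fix: Group first, then use HAVING for the count condition

Corrected query:
SELECT name FROM employees GROUP BY name HAVING COUNT(*) > 1

Result:
name
----
Liam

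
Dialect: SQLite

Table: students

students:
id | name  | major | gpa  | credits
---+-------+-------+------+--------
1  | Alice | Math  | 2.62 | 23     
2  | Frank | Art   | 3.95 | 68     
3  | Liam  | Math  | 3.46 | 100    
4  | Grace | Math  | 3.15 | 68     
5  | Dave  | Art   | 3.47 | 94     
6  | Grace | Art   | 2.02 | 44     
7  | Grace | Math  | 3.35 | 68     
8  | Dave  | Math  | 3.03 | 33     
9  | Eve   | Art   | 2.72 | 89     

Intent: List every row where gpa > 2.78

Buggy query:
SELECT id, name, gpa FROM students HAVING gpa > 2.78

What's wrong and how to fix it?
Bug: HAVING filters the output of aggregation, but this query has no GROUP BY and no aggregate functions, so SQLite rejects it (HAVING clause on a non-aggregate query); the condition here is per row

Fix: Replace HAVING with WHERE since the condition applies to individual rows

Corrected query:
SELECT id, name, gpa FROM students WHERE gpa > 2.78

Result:
id | name  | gpa 
---+-------+-----
2  | Frank | 3.95
3  | Liam  | 3.46
4  | Grace | 3.15
5  | Dave  | 3.47
7  | Grace | 3.35
8  | Dave  | 3.03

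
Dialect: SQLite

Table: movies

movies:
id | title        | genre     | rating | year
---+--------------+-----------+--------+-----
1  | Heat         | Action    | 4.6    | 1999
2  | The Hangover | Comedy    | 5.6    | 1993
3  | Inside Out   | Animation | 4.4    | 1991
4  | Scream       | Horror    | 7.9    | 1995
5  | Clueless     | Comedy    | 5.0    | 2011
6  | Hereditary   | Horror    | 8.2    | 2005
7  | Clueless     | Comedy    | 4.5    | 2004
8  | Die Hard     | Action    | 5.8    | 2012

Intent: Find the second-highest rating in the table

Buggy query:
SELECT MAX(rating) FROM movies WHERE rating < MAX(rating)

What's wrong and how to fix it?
Bug: MAX(rating) on the right of the comparison is an aggregate-in-WHERE error

Fix: Put the inner MAX in a scalar subquery

Corrected query:
SELECT MAX(rating) FROM movies WHERE rating < (SELECT MAX(rating) FROM movies)

Result:
MAX(rating)
-----------
7.9        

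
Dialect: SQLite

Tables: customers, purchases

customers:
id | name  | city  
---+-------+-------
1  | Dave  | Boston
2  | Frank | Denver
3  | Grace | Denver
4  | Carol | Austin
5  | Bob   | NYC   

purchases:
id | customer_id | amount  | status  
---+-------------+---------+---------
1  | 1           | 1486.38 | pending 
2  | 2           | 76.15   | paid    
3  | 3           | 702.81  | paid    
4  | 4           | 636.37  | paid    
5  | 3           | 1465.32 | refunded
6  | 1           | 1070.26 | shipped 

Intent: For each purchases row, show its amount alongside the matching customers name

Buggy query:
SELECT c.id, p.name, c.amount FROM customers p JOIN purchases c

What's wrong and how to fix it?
Bug: JOIN with no ON clause produces a cartesian product; every purchases row pairs with every customers row

Fix: Specify the join condition linking the foreign key to the parent id

Corrected query:
SELECT c.id, p.name, c.amount FROM customers p JOIN purchases c ON c.customer_id = p.id

Result:
id | name  | amount 
---+-------+--------
1  | Dave  | 1486.38
2  | Frank | 76.15  
3  | Grace | 702.81 
4  | Carol | 636.37 
5  | Grace | 1465.32
6  | Dave  | 1070.26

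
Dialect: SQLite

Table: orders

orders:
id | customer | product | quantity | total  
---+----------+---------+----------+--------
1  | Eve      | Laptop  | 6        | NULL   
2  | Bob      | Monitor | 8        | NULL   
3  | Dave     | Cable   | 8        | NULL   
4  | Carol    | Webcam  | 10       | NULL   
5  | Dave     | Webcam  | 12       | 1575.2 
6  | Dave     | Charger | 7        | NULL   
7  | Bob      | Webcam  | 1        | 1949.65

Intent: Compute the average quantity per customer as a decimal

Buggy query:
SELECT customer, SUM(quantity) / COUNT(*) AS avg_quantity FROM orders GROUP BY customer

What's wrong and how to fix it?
Bug: Both operands are integers, so '/' performs integer division and truncates

Fix: Cast one side to REAL so the division keeps the fractional part

Corrected query:
SELECT customer, SUM(quantity) * 1.0 / COUNT(*) AS avg_quantity FROM orders GROUP BY customer

Result:
customer | avg_quantity
---------+-------------
Bob      | 4.5         
Carol    | 10          
Dave     | 9           
Eve      | 6           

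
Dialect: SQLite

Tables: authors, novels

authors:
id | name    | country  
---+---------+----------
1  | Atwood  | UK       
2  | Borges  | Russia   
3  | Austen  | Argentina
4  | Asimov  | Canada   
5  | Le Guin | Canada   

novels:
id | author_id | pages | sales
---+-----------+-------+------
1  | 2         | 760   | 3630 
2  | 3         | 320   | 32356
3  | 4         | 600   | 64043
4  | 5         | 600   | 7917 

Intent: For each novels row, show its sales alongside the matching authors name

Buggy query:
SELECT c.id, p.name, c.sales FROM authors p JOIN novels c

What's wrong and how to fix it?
Bug: JOIN with no ON clause produces a cartesian product; every novels row pairs with every authors row

Fix: Specify the join condition linking the foreign key to the parent id

Corrected query:
SELECT c.id, p.name, c.sales FROM authors p JOIN novels c ON c.author_id = p.id

Result:
id | name    | sales
---+---------+------
1  | Borges  | 3630 
2  | Austen  | 32356
3  | Asimov  | 64043
4  | Le Guin | 7917 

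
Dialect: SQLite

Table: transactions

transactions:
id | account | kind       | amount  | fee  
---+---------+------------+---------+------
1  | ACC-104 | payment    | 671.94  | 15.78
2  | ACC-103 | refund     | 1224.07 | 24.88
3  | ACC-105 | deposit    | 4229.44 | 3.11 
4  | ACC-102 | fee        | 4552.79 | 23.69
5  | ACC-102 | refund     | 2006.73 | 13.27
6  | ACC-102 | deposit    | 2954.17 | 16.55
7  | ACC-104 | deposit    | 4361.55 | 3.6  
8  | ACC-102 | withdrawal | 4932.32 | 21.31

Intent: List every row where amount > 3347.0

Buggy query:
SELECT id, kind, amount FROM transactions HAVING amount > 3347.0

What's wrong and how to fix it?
Bug: HAVING filters the output of aggregation, but this query has no GROUP BY and no aggregate functions, so SQLite rejects it (HAVING clause on a non-aggregate query); the condition here is per row

Fix: Use WHERE for row-level filtering

Corrected query:
SELECT id, kind, amount FROM transactions WHERE amount > 3347.0

Result:
id | kind       | amount 
---+------------+--------
3  | deposit    | 4229.44
4  | fee        | 4552.79
7  | deposit    | 4361.55
8  | withdrawal | 4932.32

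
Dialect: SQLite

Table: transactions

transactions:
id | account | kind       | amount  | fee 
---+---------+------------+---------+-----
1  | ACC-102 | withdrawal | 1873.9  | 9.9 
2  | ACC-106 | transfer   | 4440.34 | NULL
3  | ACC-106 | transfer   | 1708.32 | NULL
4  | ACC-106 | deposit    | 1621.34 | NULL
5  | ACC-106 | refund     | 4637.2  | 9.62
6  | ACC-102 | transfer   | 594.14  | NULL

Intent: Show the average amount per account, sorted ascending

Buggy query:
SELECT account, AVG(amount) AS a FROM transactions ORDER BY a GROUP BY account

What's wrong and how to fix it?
Bug: GROUP BY must precede ORDER BY

Fix: Move ORDER BY to the end, after GROUP BY

Corrected query:
SELECT account, AVG(amount) AS a FROM transactions GROUP BY account ORDER BY a

Result:
account | a      
--------+--------
ACC-102 | 1234.02
ACC-106 | 3101.8 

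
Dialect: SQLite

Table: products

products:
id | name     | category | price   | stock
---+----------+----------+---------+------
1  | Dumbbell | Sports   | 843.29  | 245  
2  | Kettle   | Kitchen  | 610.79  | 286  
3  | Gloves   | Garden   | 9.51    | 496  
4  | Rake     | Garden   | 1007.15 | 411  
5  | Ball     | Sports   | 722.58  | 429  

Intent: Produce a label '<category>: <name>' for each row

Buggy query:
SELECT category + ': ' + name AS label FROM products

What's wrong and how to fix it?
Bug: SQLite uses || for string concatenation; + coerces text to numbers (yielding 0)

Fix: Use the || operator for string concatenation

Corrected query:
SELECT category || ': ' || name AS label FROM products

Result:
label           
----------------
Sports: Dumbbell
Kitchen: Kettle 
Garden: Gloves  
Garden: Rake    
Sports: Ball    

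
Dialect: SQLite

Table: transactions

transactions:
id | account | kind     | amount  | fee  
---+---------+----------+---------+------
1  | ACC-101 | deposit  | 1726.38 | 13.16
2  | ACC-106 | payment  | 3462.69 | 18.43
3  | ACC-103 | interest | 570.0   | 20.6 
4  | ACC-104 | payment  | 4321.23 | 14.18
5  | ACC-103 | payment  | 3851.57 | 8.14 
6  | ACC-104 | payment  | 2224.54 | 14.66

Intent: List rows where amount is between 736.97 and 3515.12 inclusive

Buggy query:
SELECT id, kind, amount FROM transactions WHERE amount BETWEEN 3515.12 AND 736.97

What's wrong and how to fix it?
Bug: The bounds are reversed; BETWEEN a AND b requires a <= b to match anything

Fix: Write BETWEEN 736.97 AND 3515.12

Corrected query:
SELECT id, kind, amount FROM transactions WHERE amount BETWEEN 736.97 AND 3515.12

Result:
id | kind    | amount 
---+---------+--------
1  | deposit | 1726.38
2  | payment | 3462.69
6  | payment | 2224.54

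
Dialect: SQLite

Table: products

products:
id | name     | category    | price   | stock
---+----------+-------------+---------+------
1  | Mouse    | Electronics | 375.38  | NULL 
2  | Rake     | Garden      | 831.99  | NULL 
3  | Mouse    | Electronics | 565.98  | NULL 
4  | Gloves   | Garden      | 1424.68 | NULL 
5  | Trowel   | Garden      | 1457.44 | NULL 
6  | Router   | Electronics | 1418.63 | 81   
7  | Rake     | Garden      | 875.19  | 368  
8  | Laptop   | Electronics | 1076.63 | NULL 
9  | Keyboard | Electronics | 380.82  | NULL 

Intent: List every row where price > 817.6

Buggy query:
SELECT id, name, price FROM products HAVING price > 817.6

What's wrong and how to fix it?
Bug: HAVING filters the output of aggregation, but this query has no GROUP BY and no aggregate functions, so SQLite rejects it (HAVING clause on a non-aggregate query); the condition here is per row

Fix: Replace HAVING with WHERE since the condition applies to individual rows

Corrected query:
SELECT id, name, price FROM products WHERE price > 817.6

Result:
id | name   | price  
---+--------+--------
2  | Rake   | 831.99 
4  | Gloves | 1424.68
5  | Trowel | 1457.44
6  | Router | 1418.63
7  | Rake   | 875.19 
8  | Laptop | 1076.63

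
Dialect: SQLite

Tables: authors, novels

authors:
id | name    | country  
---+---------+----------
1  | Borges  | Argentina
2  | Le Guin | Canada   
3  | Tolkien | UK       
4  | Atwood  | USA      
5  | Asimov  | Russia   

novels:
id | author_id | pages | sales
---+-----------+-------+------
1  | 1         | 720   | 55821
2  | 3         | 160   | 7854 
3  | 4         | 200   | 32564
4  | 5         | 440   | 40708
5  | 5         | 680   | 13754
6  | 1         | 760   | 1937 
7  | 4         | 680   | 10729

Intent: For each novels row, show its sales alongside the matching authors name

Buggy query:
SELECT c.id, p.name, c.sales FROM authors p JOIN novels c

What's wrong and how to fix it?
Bug: Missing join condition: each novels row is matched to all authors rows instead of just its own

Fix: Specify the join condition linking the foreign key to the parent id

Corrected query:
SELECT c.id, p.name, c.sales FROM authors p JOIN novels c ON c.author_id = p.id

Result:
id | name    | sales
---+---------+------
1  | Borges  | 55821
2  | Tolkien | 7854 
3  | Atwood  | 32564
4  | Asimov  | 40708
5  | Asimov  | 13754
6  | Borges  | 1937 
7  | Atwood  | 10729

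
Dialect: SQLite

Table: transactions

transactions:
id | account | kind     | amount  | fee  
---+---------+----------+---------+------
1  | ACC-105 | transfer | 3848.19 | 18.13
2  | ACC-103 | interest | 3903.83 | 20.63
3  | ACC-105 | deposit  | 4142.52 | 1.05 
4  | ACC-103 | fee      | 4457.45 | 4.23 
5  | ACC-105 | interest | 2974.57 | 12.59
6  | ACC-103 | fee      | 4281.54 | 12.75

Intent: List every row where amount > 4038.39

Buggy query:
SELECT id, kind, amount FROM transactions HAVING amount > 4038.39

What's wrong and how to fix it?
Bug: This is a non-aggregate query (no GROUP BY, no aggregates), so in SQLite the HAVING clause is invalid here; a row-level condition belongs in WHERE

Fix: Replace HAVING with WHERE since the condition applies to individual rows

Corrected query:
SELECT id, kind, amount FROM transactions WHERE amount > 4038.39

Result:
id | kind    | amount 
---+---------+--------
3  | deposit | 4142.52
4  | fee     | 4457.45
6  | fee     | 4281.54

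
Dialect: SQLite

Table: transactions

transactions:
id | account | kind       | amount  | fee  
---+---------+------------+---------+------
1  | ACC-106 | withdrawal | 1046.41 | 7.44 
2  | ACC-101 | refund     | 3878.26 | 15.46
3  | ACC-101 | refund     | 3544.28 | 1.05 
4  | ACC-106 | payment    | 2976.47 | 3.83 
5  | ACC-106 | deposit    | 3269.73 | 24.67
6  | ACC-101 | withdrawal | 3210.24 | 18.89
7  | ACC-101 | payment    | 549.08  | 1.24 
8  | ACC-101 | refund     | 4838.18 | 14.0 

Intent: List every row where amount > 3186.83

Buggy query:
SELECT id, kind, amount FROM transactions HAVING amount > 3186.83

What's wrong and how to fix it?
Bug: This is a non-aggregate query (no GROUP BY, no aggregates), so in SQLite the HAVING clause is invalid here; a row-level condition belongs in WHERE

Fix: Replace HAVING with WHERE since the condition applies to individual rows

Corrected query:
SELECT id, kind, amount FROM transactions WHERE amount > 3186.83

Result:
id | kind       | amount 
---+------------+--------
2  | refund     | 3878.26
3  | refund     | 3544.28
5  | deposit    | 3269.73
6  | withdrawal | 3210.24
8  | refund     | 4838.18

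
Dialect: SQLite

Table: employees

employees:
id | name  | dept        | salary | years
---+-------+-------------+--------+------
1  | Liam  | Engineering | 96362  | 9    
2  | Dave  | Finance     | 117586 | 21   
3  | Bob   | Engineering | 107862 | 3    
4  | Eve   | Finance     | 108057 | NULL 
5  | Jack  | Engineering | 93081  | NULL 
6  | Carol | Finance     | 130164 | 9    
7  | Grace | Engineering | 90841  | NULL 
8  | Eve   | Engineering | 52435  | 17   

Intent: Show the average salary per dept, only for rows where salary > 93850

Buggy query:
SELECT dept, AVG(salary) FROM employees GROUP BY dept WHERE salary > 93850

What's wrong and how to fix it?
Bug: WHERE cannot follow GROUP BY

Fix: Place WHERE between FROM and GROUP BY

Corrected query:
SELECT dept, AVG(salary) FROM employees WHERE salary > 93850 GROUP BY dept

Result:
dept        | AVG(salary)  
------------+--------------
Engineering | 102112       
Finance     | 118602.333333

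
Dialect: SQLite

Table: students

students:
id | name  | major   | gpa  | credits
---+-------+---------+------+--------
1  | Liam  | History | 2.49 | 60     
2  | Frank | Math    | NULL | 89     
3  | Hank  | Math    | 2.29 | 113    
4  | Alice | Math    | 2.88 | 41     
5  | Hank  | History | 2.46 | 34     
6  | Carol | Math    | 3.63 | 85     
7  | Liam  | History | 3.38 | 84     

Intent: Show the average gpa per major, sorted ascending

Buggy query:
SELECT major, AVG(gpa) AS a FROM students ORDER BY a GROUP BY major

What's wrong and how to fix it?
Bug: ORDER BY appears before GROUP BY; SQL clause order requires GROUP BY first

Fix: Move ORDER BY to the end, after GROUP BY

Corrected query:
SELECT major, AVG(gpa) AS a FROM students GROUP BY major ORDER BY a

Result:
major   | a       
--------+---------
History | 2.776667
Math    | 2.933333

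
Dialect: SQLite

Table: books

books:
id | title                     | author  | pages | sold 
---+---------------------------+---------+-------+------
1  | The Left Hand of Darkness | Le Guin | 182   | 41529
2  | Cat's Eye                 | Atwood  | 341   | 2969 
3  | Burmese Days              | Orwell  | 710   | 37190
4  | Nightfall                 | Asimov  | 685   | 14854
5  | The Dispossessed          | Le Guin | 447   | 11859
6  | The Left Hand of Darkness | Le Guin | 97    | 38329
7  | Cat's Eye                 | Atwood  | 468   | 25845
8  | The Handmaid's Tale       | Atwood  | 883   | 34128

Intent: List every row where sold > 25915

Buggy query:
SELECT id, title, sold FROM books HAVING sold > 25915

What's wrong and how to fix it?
Bug: HAVING filters the output of aggregation, but this query has no GROUP BY and no aggregate functions, so SQLite rejects it (HAVING clause on a non-aggregate query); the condition here is per row

Fix: Use WHERE for row-level filtering

Corrected query:
SELECT id, title, sold FROM books WHERE sold > 25915

Result:
id | title                     | sold 
---+---------------------------+------
1  | The Left Hand of Darkness | 41529
3  | Burmese Days              | 37190
6  | The Left Hand of Darkness | 38329
8  | The Handmaid's Tale       | 34128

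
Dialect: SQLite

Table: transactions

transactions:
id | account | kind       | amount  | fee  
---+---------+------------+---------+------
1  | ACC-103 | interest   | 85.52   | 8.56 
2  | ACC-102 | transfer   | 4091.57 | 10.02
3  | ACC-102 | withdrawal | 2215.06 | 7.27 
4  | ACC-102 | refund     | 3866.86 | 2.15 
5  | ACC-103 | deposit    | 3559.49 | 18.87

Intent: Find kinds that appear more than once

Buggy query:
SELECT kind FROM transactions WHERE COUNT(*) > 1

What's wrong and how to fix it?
Bug: COUNT(*) is an aggregate and cannot be used in WHERE

Fix: Group first, then use HAVING for the count condition

Corrected query:
SELECT kind FROM transactions GROUP BY kind HAVING COUNT(*) > 1

Result:
(no rows)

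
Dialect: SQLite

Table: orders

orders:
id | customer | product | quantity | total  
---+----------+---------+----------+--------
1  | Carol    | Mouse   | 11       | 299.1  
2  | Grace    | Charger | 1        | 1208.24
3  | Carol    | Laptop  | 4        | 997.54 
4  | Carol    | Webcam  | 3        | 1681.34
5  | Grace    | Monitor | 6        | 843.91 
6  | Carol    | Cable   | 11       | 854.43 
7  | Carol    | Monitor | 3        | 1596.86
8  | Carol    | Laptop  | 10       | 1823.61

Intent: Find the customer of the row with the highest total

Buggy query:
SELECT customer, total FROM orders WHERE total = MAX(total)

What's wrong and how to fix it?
Bug: WHERE is evaluated per row; an aggregate over the whole table isn't defined there

Fix: Use a subquery: WHERE total = (SELECT MAX(total) FROM orders)

Corrected query:
SELECT customer, total FROM orders WHERE total = (SELECT MAX(total) FROM orders)

Result:
customer | total  
---------+--------
Carol    | 1823.61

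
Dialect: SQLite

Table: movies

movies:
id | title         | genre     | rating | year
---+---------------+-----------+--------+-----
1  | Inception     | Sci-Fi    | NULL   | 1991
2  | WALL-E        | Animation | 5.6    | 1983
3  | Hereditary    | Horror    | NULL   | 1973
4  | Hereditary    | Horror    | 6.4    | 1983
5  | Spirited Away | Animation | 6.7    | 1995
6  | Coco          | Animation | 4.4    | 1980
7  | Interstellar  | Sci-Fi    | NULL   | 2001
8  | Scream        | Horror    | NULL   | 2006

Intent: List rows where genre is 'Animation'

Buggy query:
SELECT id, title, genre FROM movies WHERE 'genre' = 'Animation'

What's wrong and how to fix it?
Bug: Single quotes denote string literals in SQL; the column name is being compared as a constant string

Fix: Reference the column as genre without single quotes

Corrected query:
SELECT id, title, genre FROM movies WHERE genre = 'Animation'

Result:
id | title         | genre    
---+---------------+----------
2  | WALL-E        | Animation
5  | Spirited Away | Animation
6  | Coco          | Animation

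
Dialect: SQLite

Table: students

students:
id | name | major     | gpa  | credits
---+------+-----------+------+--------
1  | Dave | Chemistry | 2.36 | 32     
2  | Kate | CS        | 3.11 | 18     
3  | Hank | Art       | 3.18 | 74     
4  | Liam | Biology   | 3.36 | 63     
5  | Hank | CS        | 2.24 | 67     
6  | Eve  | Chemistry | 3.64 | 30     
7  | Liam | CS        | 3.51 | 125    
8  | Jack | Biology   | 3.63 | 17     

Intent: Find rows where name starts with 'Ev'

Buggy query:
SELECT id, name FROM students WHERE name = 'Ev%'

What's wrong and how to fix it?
Bug: '=' compares the literal string including the % character; pattern matching needs LIKE

Fix: Replace '=' with LIKE so 'Ev%' is treated as a pattern

Corrected query:
SELECT id, name FROM students WHERE name LIKE 'Ev%'

Result:
id | name
---+-----
6  | Eve 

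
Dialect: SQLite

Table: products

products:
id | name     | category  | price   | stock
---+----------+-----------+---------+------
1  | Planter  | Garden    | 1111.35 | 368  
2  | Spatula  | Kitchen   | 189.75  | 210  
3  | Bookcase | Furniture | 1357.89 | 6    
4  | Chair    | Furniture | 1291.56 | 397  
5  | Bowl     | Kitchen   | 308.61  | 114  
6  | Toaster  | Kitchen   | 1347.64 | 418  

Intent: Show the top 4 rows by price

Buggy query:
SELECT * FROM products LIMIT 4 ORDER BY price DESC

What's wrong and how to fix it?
Bug: LIMIT must come after ORDER BY

Fix: Sort with ORDER BY, then apply LIMIT

Corrected query:
SELECT * FROM products ORDER BY price DESC LIMIT 4

Result:
id | name     | category  | price   | stock
---+----------+-----------+---------+------
3  | Bookcase | Furniture | 1357.89 | 6    
6  | Toaster  | Kitchen   | 1347.64 | 418  
4  | Chair    | Furniture | 1291.56 | 397  
1  | Planter  | Garden    | 1111.35 | 368  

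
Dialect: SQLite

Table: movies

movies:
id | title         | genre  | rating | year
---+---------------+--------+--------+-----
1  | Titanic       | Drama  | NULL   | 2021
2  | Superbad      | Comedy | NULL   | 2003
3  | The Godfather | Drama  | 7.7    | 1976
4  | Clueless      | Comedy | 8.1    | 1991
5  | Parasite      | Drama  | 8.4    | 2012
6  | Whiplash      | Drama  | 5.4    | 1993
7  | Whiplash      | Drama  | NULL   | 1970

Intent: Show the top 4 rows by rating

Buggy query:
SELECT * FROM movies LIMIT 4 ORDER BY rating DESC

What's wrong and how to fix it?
Bug: ORDER BY cannot follow LIMIT; LIMIT is the final clause

Fix: Sort with ORDER BY, then apply LIMIT

Corrected query:
SELECT * FROM movies ORDER BY rating DESC LIMIT 4

Result:
id | title         | genre  | rating | year
---+---------------+--------+--------+-----
5  | Parasite      | Drama  | 8.4    | 2012
4  | Clueless      | Comedy | 8.1    | 1991
3  | The Godfather | Drama  | 7.7    | 1976
6  | Whiplash      | Drama  | 5.4    | 1993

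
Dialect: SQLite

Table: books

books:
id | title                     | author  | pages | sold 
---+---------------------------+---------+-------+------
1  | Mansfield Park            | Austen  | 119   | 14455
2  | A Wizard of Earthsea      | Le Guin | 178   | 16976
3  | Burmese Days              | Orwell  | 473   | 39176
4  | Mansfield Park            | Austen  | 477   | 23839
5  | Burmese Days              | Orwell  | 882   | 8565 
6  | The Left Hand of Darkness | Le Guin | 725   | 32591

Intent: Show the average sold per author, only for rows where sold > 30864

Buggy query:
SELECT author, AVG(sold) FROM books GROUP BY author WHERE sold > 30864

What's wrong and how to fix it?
Bug: WHERE cannot follow GROUP BY

Fix: Move the WHERE clause before GROUP BY

Corrected query:
SELECT author, AVG(sold) FROM books WHERE sold > 30864 GROUP BY author

Result:
author  | AVG(sold)
--------+----------
Le Guin | 32591    
Orwell  | 39176    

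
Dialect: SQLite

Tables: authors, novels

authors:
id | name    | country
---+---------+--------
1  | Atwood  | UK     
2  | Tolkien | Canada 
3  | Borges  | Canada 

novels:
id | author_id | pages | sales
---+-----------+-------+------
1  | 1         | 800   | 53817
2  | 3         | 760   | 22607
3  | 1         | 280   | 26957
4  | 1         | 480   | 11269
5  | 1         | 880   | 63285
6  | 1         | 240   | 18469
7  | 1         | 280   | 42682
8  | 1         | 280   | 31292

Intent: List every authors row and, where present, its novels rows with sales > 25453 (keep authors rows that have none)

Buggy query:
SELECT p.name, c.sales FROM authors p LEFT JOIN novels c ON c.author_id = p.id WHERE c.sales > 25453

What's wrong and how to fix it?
Bug: A WHERE condition on the right-hand table after LEFT JOIN drops unmatched parents

Fix: Put 'c.sales > 25453' in the JOIN's ON clause instead of WHERE

Corrected query:
SELECT p.name, c.sales FROM authors p LEFT JOIN novels c ON c.author_id = p.id AND c.sales > 25453

Result:
name    | sales
--------+------
Atwood  | 26957
Atwood  | 31292
Atwood  | 42682
Atwood  | 53817
Atwood  | 63285
Tolkien | NULL 
Borges  | NULL 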